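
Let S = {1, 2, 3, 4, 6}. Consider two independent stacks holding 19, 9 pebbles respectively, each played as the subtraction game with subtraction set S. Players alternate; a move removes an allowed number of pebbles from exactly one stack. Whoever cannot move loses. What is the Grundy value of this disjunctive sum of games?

All stacks use S = {1, 2, 3, 4, 6}:
n :  0  1  2  3  4  5  6  7  8  9 10 11 12 13 14 15 16 17 18 19
G :  0  1  2  3  4  0  1  2  3  4  0  1  2  3  4  0  1  2  3  4
Stack A: G(19) = 4.
Stack B: G(9) = 4.
Combined Grundy value = 4 ⊕ 4 = 0.

0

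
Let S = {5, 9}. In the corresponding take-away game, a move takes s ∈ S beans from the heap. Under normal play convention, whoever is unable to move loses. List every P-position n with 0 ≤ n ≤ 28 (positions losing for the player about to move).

G(0) = 0
G(1) = mex{} = 0
G(2) = mex{} = 0
G(3) = mex{} = 0
G(4) = mex{} = 0
G(5) = mex{0} = 1
G(6) = mex{0} = 1
G(7) = mex{0} = 1
G(8) = mex{0} = 1
G(9) = mex{0,0} = 1
G(10) = mex{1,0} = 2
G(11) = mex{1,0} = 2
G(12) = mex{1,0} = 2
G(13) = mex{1,0} = 2
G(14) = mex{1,1} = 0
G(15) = mex{2,1} = 0
G(16) = mex{2,1} = 0
G(17) = mex{2,1} = 0
G(18) = mex{2,1} = 0
G(19) = mex{0,2} = 1
G(20) = mex{0,2} = 1
G(21) = mex{0,2} = 1
G(22) = mex{0,2} = 1
G(23) = mex{0,0} = 1
G(24) = mex{1,0} = 2
G(25) = mex{1,0} = 2
G(26) = mex{1,0} = 2
G(27) = mex{1,0} = 2
G(28) = mex{1,1} = 0
P-positions are exactly the n with G(n) = 0.

0, 1, 2, 3, 4, 14, 15, 16, 17, 18, 28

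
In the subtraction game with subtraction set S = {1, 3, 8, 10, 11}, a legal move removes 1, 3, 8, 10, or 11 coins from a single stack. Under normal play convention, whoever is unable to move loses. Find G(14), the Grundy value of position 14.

n :  0  1  2  3  4  5  6  7  8  9 10 11 12 13 14
G :  0  1  0  1  0  1  0  1  2  3  2  3  2  3  2

2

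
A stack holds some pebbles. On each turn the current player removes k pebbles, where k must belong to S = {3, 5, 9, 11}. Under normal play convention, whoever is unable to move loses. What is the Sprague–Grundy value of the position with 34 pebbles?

G(0) = 0
G(1) = mex{} = 0
G(2) = mex{} = 0
G(3) = mex{0} = 1
G(4) = mex{0} = 1
G(5) = mex{0,0} = 1
G(6) = mex{1,0} = 2
G(7) = mex{1,0} = 2
G(8) = mex{1,1} = 0
G(9) = mex{2,1,0} = 3
G(10) = mex{2,1,0} = 3
G(11) = mex{0,2,0,0} = 1
G(12) = mex{3,2,1,0} = 4
G(13) = mex{3,0,1,0} = 2
G(14) = mex{1,3,1,1} = 0
G(15) = mex{4,3,2,1} = 0
G(16) = mex{2,1,2,1} = 0
G(17) = mex{0,4,0,2} = 1
G(18) = mex{0,2,3,2} = 1
G(19) = mex{0,0,3,0} = 1
G(20) = mex{1,0,1,3} = 2
G(21) = mex{1,0,4,3} = 2
G(22) = mex{1,1,2,1} = 0
G(23) = mex{2,1,0,4} = 3
G(24) = mex{2,1,0,2} = 3
G(25) = mex{0,2,0,0} = 1
G(26) = mex{3,2,1,0} = 4
G(27) = mex{3,0,1,0} = 2
G(28) = mex{1,3,1,1} = 0
G(29) = mex{4,3,2,1} = 0
G(30) = mex{2,1,2,1} = 0
G(31) = mex{0,4,0,2} = 1
G(32) = mex{0,2,3,2} = 1
G(33) = mex{0,0,3,0} = 1
G(34) = mex{1,0,1,3} = 2

2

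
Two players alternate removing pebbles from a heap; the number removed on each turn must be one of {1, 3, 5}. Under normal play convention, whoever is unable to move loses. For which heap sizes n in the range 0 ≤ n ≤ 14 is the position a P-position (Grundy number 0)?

0, 2, 4, 6, 8, 10, 12, 14

n :  0  1  2  3  4  5  6  7  8  9 10 11 12 13 14
G :  0  1  0  1  0  1  0  1  0  1  0  1  0  1  0
P-positions are exactly the n with G(n) = 0.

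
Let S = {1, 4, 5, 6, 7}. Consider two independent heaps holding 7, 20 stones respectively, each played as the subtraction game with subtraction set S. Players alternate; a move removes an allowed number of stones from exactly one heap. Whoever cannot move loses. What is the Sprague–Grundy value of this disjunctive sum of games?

3

All heaps use S = {1, 4, 5, 6, 7}:
n :  0  1  2  3  4  5  6  7  8  9 10 11 12 13 14 15 16 17 18 19 20
G :  0  1  0  1  2  3  2  3  4  5  0  1  0  1  2  3  2  3  4  5  0
Heap A: G(7) = 3.
Heap B: G(20) = 0.
Combined Grundy value = 3 ⊕ 0 = 3.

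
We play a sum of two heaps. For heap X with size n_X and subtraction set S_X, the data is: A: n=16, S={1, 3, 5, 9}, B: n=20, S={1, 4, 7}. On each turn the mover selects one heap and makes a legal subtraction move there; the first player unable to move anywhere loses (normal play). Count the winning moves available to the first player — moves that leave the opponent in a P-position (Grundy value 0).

2

Heap A, S = {1, 3, 5, 9}:
n :  0  1  2  3  4  5  6  7  8  9 10 11 12 13 14 15 16
G :  0  1  0  1  0  1  0  1  0  1  0  1  0  1  0  1  0
G_A(16) = 0.
Heap B, S = {1, 4, 7}:
n :  0  1  2  3  4  5  6  7  8  9 10 11 12 13 14 15 16 17 18 19 20
G :  0  1  0  1  2  0  1  2  0  1  0  1  2  0  1  2  0  1  0  1  2
G_B(20) = 2.
Combined Grundy value = 0 ⊕ 2 = 2.
A winning move leaves total XOR = 0, i.e. changes one component's Grundy value g to g ⊕ X where X is the current total.
Heap A: need g' = 0⊕2 = 2. Options: 16−1→G=1, 16−3→G=1, 16−5→G=1, 16−9→G=1. Hits: 0.
Heap B: need g' = 2⊕2 = 0. Options: 20−1→G=1, 20−4→G=0, 20−7→G=0. Hits: 2.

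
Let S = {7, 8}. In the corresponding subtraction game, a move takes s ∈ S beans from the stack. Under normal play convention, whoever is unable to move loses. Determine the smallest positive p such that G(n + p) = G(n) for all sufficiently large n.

15

G(0) = 0
G(1) = mex{} = 0
G(2) = mex{} = 0
G(3) = mex{} = 0
G(4) = mex{} = 0
G(5) = mex{} = 0
G(6) = mex{} = 0
G(7) = mex{0} = 1
G(8) = mex{0,0} = 1
G(9) = mex{0,0} = 1
G(10) = mex{0,0} = 1
G(11) = mex{0,0} = 1
G(12) = mex{0,0} = 1
G(13) = mex{0,0} = 1
G(14) = mex{1,0} = 2
G(15) = mex{1,1} = 0
G(16) = mex{1,1} = 0
G(17) = mex{1,1} = 0
G(18) = mex{1,1} = 0
G(19) = mex{1,1} = 0
G(20) = mex{1,1} = 0
G(21) = mex{2,1} = 0
G(22) = mex{0,2} = 1
G(23) = mex{0,0} = 1
G(24) = mex{0,0} = 1
G(25) = mex{0,0} = 1
G(26) = mex{0,0} = 1
G(27) = mex{0,0} = 1
G(28) = mex{0,0} = 1
G(29) = mex{1,0} = 2
G(30) = mex{1,1} = 0
G(31) = mex{1,1} = 0
G(n+15) = G(n) holds for n = 0,…,7 (a full window of length max(S) = 8), so the sequence is purely periodic with period 15.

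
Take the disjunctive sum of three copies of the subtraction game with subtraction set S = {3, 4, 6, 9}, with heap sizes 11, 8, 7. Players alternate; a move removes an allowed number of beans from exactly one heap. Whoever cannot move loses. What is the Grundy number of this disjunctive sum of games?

3

All heaps use S = {3, 4, 6, 9}:
G(0) = 0
G(1) = mex{} = 0
G(2) = mex{} = 0
G(3) = mex{0} = 1
G(4) = mex{0,0} = 1
G(5) = mex{0,0} = 1
G(6) = mex{1,0,0} = 2
G(7) = mex{1,1,0} = 2
G(8) = mex{1,1,0} = 2
G(9) = mex{2,1,1,0} = 3
G(10) = mex{2,2,1,0} = 3
G(11) = mex{2,2,1,0} = 3
Heap A: G(11) = 3.
Heap B: G(8) = 2.
Heap C: G(7) = 2.
Combined Grundy value = 3 ⊕ 2 ⊕ 2 = 3.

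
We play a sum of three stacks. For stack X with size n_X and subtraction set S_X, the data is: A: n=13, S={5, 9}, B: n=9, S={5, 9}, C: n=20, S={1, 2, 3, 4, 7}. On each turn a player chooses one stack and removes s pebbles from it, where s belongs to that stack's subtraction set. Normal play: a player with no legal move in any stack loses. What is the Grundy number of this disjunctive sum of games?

Stack A, S = {5, 9}:
n :  0  1  2  3  4  5  6  7  8  9 10 11 12 13
G :  0  0  0  0  0  1  1  1  1  1  2  2  2  2
G_A(13) = 2.
Stack B, S = {5, 9}:
n : 0 1 2 3 4 5 6 7 8 9
G : 0 0 0 0 0 1 1 1 1 1
G_B(9) = 1.
Stack C, S = {1, 2, 3, 4, 7}:
G(0) = 0
G(1) = mex{0} = 1
G(2) = mex{1,0} = 2
G(3) = mex{2,1,0} = 3
G(4) = mex{3,2,1,0} = 4
G(5) = mex{4,3,2,1} = 0
G(6) = mex{0,4,3,2} = 1
G(7) = mex{1,0,4,3,0} = 2
G(8) = mex{2,1,0,4,1} = 3
G(9) = mex{3,2,1,0,2} = 4
G(10) = mex{4,3,2,1,3} = 0
G(11) = mex{0,4,3,2,4} = 1
G(12) = mex{1,0,4,3,0} = 2
G(13) = mex{2,1,0,4,1} = 3
G(14) = mex{3,2,1,0,2} = 4
G(15) = mex{4,3,2,1,3} = 0
G(16) = mex{0,4,3,2,4} = 1
G(17) = mex{1,0,4,3,0} = 2
G(18) = mex{2,1,0,4,1} = 3
G(19) = mex{3,2,1,0,2} = 4
G(20) = mex{4,3,2,1,3} = 0
G_C(20) = 0.
Combined Grundy value = 2 ⊕ 1 ⊕ 0 = 3.

3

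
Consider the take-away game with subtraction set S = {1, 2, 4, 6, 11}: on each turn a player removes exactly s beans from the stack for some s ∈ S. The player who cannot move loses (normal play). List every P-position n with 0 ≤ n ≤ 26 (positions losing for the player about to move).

G(0) = 0
G(1) = mex{0} = 1
G(2) = mex{1,0} = 2
G(3) = mex{2,1} = 0
G(4) = mex{0,2,0} = 1
G(5) = mex{1,0,1} = 2
G(6) = mex{2,1,2,0} = 3
G(7) = mex{3,2,0,1} = 4
G(8) = mex{4,3,1,2} = 0
G(9) = mex{0,4,2,0} = 1
G(10) = mex{1,0,3,1} = 2
G(11) = mex{2,1,4,2,0} = 3
G(12) = mex{3,2,0,3,1} = 4
G(13) = mex{4,3,1,4,2} = 0
G(14) = mex{0,4,2,0,0} = 1
G(15) = mex{1,0,3,1,1} = 2
G(16) = mex{2,1,4,2,2} = 0
G(17) = mex{0,2,0,3,3} = 1
G(18) = mex{1,0,1,4,4} = 2
G(19) = mex{2,1,2,0,0} = 3
G(20) = mex{3,2,0,1,1} = 4
G(21) = mex{4,3,1,2,2} = 0
G(22) = mex{0,4,2,0,3} = 1
G(23) = mex{1,0,3,1,4} = 2
G(24) = mex{2,1,4,2,0} = 3
G(25) = mex{3,2,0,3,1} = 4
G(26) = mex{4,3,1,4,2} = 0
P-positions are exactly the n with G(n) = 0.

0, 3, 8, 13, 16, 21, 26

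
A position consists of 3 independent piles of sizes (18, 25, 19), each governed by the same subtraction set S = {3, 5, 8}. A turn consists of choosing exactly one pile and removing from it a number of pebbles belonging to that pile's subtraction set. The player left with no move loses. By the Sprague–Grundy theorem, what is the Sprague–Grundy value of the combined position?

1

All piles use S = {3, 5, 8}:
G(0) = 0
G(1) = mex{} = 0
G(2) = mex{} = 0
G(3) = mex{0} = 1
G(4) = mex{0} = 1
G(5) = mex{0,0} = 1
G(6) = mex{1,0} = 2
G(7) = mex{1,0} = 2
G(8) = mex{1,1,0} = 2
G(9) = mex{2,1,0} = 3
G(10) = mex{2,1,0} = 3
G(11) = mex{2,2,1} = 0
G(12) = mex{3,2,1} = 0
G(13) = mex{3,2,1} = 0
G(14) = mex{0,3,2} = 1
G(15) = mex{0,3,2} = 1
G(16) = mex{0,0,2} = 1
G(17) = mex{1,0,3} = 2
G(18) = mex{1,0,3} = 2
G(19) = mex{1,1,0} = 2
G(20) = mex{2,1,0} = 3
G(21) = mex{2,1,0} = 3
G(22) = mex{2,2,1} = 0
G(23) = mex{3,2,1} = 0
G(24) = mex{3,2,1} = 0
G(25) = mex{0,3,2} = 1
Pile A: G(18) = 2.
Pile B: G(25) = 1.
Pile C: G(19) = 2.
Combined Grundy value = 2 ⊕ 1 ⊕ 2 = 1.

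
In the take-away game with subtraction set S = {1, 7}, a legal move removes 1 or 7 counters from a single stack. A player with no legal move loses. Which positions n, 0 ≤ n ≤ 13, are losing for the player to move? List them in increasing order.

0, 2, 4, 6, 8, 10, 12

n :  0  1  2  3  4  5  6  7  8  9 10 11 12 13
G :  0  1  0  1  0  1  0  1  0  1  0  1  0  1
P-positions are exactly the n with G(n) = 0.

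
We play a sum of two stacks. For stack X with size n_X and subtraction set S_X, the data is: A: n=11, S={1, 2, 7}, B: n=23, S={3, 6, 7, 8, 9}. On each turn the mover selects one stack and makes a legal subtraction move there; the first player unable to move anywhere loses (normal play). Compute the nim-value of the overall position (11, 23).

1

Stack A, S = {1, 2, 7}:
G(0) = 0
G(1) = mex{0} = 1
G(2) = mex{1,0} = 2
G(3) = mex{2,1} = 0
G(4) = mex{0,2} = 1
G(5) = mex{1,0} = 2
G(6) = mex{2,1} = 0
G(7) = mex{0,2,0} = 1
G(8) = mex{1,0,1} = 2
G(9) = mex{2,1,2} = 0
G(10) = mex{0,2,0} = 1
G(11) = mex{1,0,1} = 2
G_A(11) = 2.
Stack B, S = {3, 6, 7, 8, 9}:
n :  0  1  2  3  4  5  6  7  8  9 10 11 12 13 14 15 16 17 18 19 20 21 22 23
G :  0  0  0  1  1  1  2  2  2  3  3  3  0  0  0  1  1  1  2  2  2  3  3  3
G_B(23) = 3.
Combined Grundy value = 2 ⊕ 3 = 1.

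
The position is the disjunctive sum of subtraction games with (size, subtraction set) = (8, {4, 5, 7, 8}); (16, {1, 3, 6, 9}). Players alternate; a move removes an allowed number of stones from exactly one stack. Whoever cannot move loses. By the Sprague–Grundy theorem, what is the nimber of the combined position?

2

Stack A, S = {4, 5, 7, 8}:
n : 0 1 2 3 4 5 6 7 8
G : 0 0 0 0 1 1 1 1 2
G_A(8) = 2.
Stack B, S = {1, 3, 6, 9}:
G(0) = 0
G(1) = mex{0} = 1
G(2) = mex{1} = 0
G(3) = mex{0,0} = 1
G(4) = mex{1,1} = 0
G(5) = mex{0,0} = 1
G(6) = mex{1,1,0} = 2
G(7) = mex{2,0,1} = 3
G(8) = mex{3,1,0} = 2
G(9) = mex{2,2,1,0} = 3
G(10) = mex{3,3,0,1} = 2
G(11) = mex{2,2,1,0} = 3
G(12) = mex{3,3,2,1} = 0
G(13) = mex{0,2,3,0} = 1
G(14) = mex{1,3,2,1} = 0
G(15) = mex{0,0,3,2} = 1
G(16) = mex{1,1,2,3} = 0
G_B(16) = 0.
Combined Grundy value = 2 ⊕ 0 = 2.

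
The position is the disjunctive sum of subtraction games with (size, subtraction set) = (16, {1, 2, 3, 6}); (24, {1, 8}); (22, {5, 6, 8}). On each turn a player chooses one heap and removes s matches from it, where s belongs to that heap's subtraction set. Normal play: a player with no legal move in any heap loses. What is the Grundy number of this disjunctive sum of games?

Heap A, S = {1, 2, 3, 6}:
G(0) = 0
G(1) = mex{0} = 1
G(2) = mex{1,0} = 2
G(3) = mex{2,1,0} = 3
G(4) = mex{3,2,1} = 0
G(5) = mex{0,3,2} = 1
G(6) = mex{1,0,3,0} = 2
G(7) = mex{2,1,0,1} = 3
G(8) = mex{3,2,1,2} = 0
G(9) = mex{0,3,2,3} = 1
G(10) = mex{1,0,3,0} = 2
G(11) = mex{2,1,0,1} = 3
G(12) = mex{3,2,1,2} = 0
G(13) = mex{0,3,2,3} = 1
G(14) = mex{1,0,3,0} = 2
G(15) = mex{2,1,0,1} = 3
G(16) = mex{3,2,1,2} = 0
G_A(16) = 0.
Heap B, S = {1, 8}:
n :  0  1  2  3  4  5  6  7  8  9 10 11 12 13 14 15 16 17 18 19 20 21 22 23 24
G :  0  1  0  1  0  1  0  1  2  0  1  0  1  0  1  0  1  2  0  1  0  1  0  1  0
G_B(24) = 0.
Heap C, S = {5, 6, 8}:
n :  0  1  2  3  4  5  6  7  8  9 10 11 12 13 14 15 16 17 18 19 20 21 22
G :  0  0  0  0  0  1  1  1  1  1  2  2  2  0  0  0  0  0  1  1  1  1  1
G_C(22) = 1.
Combined Grundy value = 0 ⊕ 0 ⊕ 1 = 1.

1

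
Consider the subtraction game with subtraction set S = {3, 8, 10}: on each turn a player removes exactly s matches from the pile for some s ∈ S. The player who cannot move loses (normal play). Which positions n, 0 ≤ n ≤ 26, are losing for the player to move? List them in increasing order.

G(0) = 0
G(1) = mex{} = 0
G(2) = mex{} = 0
G(3) = mex{0} = 1
G(4) = mex{0} = 1
G(5) = mex{0} = 1
G(6) = mex{1} = 0
G(7) = mex{1} = 0
G(8) = mex{1,0} = 2
G(9) = mex{0,0} = 1
G(10) = mex{0,0,0} = 1
G(11) = mex{2,1,0} = 3
G(12) = mex{1,1,0} = 2
G(13) = mex{1,1,1} = 0
G(14) = mex{3,0,1} = 2
G(15) = mex{2,0,1} = 3
G(16) = mex{0,2,0} = 1
G(17) = mex{2,1,0} = 3
G(18) = mex{3,1,2} = 0
G(19) = mex{1,3,1} = 0
G(20) = mex{3,2,1} = 0
G(21) = mex{0,0,3} = 1
G(22) = mex{0,2,2} = 1
G(23) = mex{0,3,0} = 1
G(24) = mex{1,1,2} = 0
G(25) = mex{1,3,3} = 0
G(26) = mex{1,0,1} = 2
P-positions are exactly the n with G(n) = 0.

0, 1, 2, 6, 7, 13, 18, 19, 20, 24, 25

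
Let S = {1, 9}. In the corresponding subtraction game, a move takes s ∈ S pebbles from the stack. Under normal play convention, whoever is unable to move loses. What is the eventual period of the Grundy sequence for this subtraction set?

2

n :  0  1  2  3  4  5  6  7  8  9 10 11 12 13 14
G :  0  1  0  1  0  1  0  1  0  1  0  1  0  1  0
G(n+2) = G(n) holds for n = 0,…,8 (a full window of length max(S) = 9), so the sequence is purely periodic with period 2.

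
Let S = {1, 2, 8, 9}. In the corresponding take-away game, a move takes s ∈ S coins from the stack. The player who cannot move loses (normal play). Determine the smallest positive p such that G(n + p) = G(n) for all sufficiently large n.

10

n :  0  1  2  3  4  5  6  7  8  9 10 11 12 13 14 15 16 17 18 19 20 21
G :  0  1  2  0  1  2  0  1  2  3  0  1  2  0  1  2  0  1  2  3  0  1
G(n+10) = G(n) holds for n = 0,…,8 (a full window of length max(S) = 9), so the sequence is purely periodic with period 10.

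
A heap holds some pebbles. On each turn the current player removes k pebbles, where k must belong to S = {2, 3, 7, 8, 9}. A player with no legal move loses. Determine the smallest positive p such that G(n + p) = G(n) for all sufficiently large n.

16

n :  0  1  2  3  4  5  6  7  8  9 10 11 12 13 14 15 16 17 18 19 20 21 22 23 24 25 26 27 28 29 30 31 32 33
G :  0  0  1  1  2  0  0  1  1  2  2  0  3  1  2  2  0  0  1  1  2  0  0  1  1  2  2  0  3  1  2  2  0  0
G(n+16) = G(n) holds for n = 0,…,8 (a full window of length max(S) = 9), so the sequence is purely periodic with period 16.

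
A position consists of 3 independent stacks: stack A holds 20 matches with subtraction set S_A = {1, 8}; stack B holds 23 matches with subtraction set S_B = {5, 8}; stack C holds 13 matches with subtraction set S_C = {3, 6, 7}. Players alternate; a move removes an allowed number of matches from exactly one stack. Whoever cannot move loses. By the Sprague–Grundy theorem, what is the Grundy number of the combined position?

3

Stack A, S = {1, 8}:
n :  0  1  2  3  4  5  6  7  8  9 10 11 12 13 14 15 16 17 18 19 20
G :  0  1  0  1  0  1  0  1  2  0  1  0  1  0  1  0  1  2  0  1  0
G_A(20) = 0.
Stack B, S = {5, 8}:
n :  0  1  2  3  4  5  6  7  8  9 10 11 12 13 14 15 16 17 18 19 20 21 22 23
G :  0  0  0  0  0  1  1  1  1  1  2  2  2  0  0  0  0  0  1  1  1  1  1  2
G_B(23) = 2.
Stack C, S = {3, 6, 7}:
n :  0  1  2  3  4  5  6  7  8  9 10 11 12 13
G :  0  0  0  1  1  1  2  2  2  3  0  0  0  1
G_C(13) = 1.
Combined Grundy value = 0 ⊕ 2 ⊕ 1 = 3.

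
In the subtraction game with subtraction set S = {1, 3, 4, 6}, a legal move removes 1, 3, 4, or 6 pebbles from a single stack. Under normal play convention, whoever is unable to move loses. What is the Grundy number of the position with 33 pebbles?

3

G(0) = 0
G(1) = mex{0} = 1
G(2) = mex{1} = 0
G(3) = mex{0,0} = 1
G(4) = mex{1,1,0} = 2
G(5) = mex{2,0,1} = 3
G(6) = mex{3,1,0,0} = 2
G(7) = mex{2,2,1,1} = 0
G(8) = mex{0,3,2,0} = 1
G(9) = mex{1,2,3,1} = 0
G(10) = mex{0,0,2,2} = 1
G(11) = mex{1,1,0,3} = 2
G(12) = mex{2,0,1,2} = 3
G(13) = mex{3,1,0,0} = 2
G(14) = mex{2,2,1,1} = 0
G(15) = mex{0,3,2,0} = 1
G(16) = mex{1,2,3,1} = 0
G(17) = mex{0,0,2,2} = 1
G(18) = mex{1,1,0,3} = 2
G(19) = mex{2,0,1,2} = 3
G(20) = mex{3,1,0,0} = 2
G(21) = mex{2,2,1,1} = 0
G(22) = mex{0,3,2,0} = 1
G(23) = mex{1,2,3,1} = 0
G(24) = mex{0,0,2,2} = 1
G(25) = mex{1,1,0,3} = 2
G(26) = mex{2,0,1,2} = 3
G(27) = mex{3,1,0,0} = 2
G(28) = mex{2,2,1,1} = 0
G(29) = mex{0,3,2,0} = 1
G(30) = mex{1,2,3,1} = 0
G(31) = mex{0,0,2,2} = 1
G(32) = mex{1,1,0,3} = 2
G(33) = mex{2,0,1,2} = 3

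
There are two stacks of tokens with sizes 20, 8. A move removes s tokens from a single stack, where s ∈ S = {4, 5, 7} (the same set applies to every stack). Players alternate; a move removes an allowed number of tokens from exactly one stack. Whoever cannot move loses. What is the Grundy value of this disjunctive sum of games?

0

All stacks use S = {4, 5, 7}:
n :  0  1  2  3  4  5  6  7  8  9 10 11 12 13 14 15 16 17 18 19 20
G :  0  0  0  0  1  1  1  1  2  2  2  0  0  0  0  1  1  1  1  2  2
Stack A: G(20) = 2.
Stack B: G(8) = 2.
Combined Grundy value = 2 ⊕ 2 = 0.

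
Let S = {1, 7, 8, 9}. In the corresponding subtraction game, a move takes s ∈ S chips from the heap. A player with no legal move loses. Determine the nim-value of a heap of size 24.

2

n :  0  1  2  3  4  5  6  7  8  9 10 11 12 13 14 15 16 17 18 19 20 21 22 23 24
G :  0  1  0  1  0  1  0  1  2  3  2  3  2  3  2  3  0  1  0  1  0  1  0  1  2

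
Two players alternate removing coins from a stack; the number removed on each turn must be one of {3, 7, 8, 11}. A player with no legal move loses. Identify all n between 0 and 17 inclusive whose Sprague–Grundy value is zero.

0, 1, 2, 6, 15, 16

G(0) = 0
G(1) = mex{} = 0
G(2) = mex{} = 0
G(3) = mex{0} = 1
G(4) = mex{0} = 1
G(5) = mex{0} = 1
G(6) = mex{1} = 0
G(7) = mex{1,0} = 2
G(8) = mex{1,0,0} = 2
G(9) = mex{0,0,0} = 1
G(10) = mex{2,1,0} = 3
G(11) = mex{2,1,1,0} = 3
G(12) = mex{1,1,1,0} = 2
G(13) = mex{3,0,1,0} = 2
G(14) = mex{3,2,0,1} = 4
G(15) = mex{2,2,2,1} = 0
G(16) = mex{2,1,2,1} = 0
G(17) = mex{4,3,1,0} = 2
P-positions are exactly the n with G(n) = 0.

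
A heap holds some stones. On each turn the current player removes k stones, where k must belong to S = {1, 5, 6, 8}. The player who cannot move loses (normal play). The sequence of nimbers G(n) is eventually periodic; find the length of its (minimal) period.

G(0) = 0
G(1) = mex{0} = 1
G(2) = mex{1} = 0
G(3) = mex{0} = 1
G(4) = mex{1} = 0
G(5) = mex{0,0} = 1
G(6) = mex{1,1,0} = 2
G(7) = mex{2,0,1} = 3
G(8) = mex{3,1,0,0} = 2
G(9) = mex{2,0,1,1} = 3
G(10) = mex{3,1,0,0} = 2
G(11) = mex{2,2,1,1} = 0
G(12) = mex{0,3,2,0} = 1
G(13) = mex{1,2,3,1} = 0
G(14) = mex{0,3,2,2} = 1
G(15) = mex{1,2,3,3} = 0
G(16) = mex{0,0,2,2} = 1
G(17) = mex{1,1,0,3} = 2
G(18) = mex{2,0,1,2} = 3
G(19) = mex{3,1,0,0} = 2
G(20) = mex{2,0,1,1} = 3
G(21) = mex{3,1,0,0} = 2
G(22) = mex{2,2,1,1} = 0
G(23) = mex{0,3,2,0} = 1
G(n+11) = G(n) holds for n = 0,…,7 (a full window of length max(S) = 8), so the sequence is purely periodic with period 11.

11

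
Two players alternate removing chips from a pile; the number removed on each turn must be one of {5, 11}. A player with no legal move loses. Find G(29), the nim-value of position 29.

G(0) = 0
G(1) = mex{} = 0
G(2) = mex{} = 0
G(3) = mex{} = 0
G(4) = mex{} = 0
G(5) = mex{0} = 1
G(6) = mex{0} = 1
G(7) = mex{0} = 1
G(8) = mex{0} = 1
G(9) = mex{0} = 1
G(10) = mex{1} = 0
G(11) = mex{1,0} = 2
G(12) = mex{1,0} = 2
G(13) = mex{1,0} = 2
G(14) = mex{1,0} = 2
G(15) = mex{0,0} = 1
G(16) = mex{2,1} = 0
G(17) = mex{2,1} = 0
G(18) = mex{2,1} = 0
G(19) = mex{2,1} = 0
G(20) = mex{1,1} = 0
G(21) = mex{0,0} = 1
G(22) = mex{0,2} = 1
G(23) = mex{0,2} = 1
G(24) = mex{0,2} = 1
G(25) = mex{0,2} = 1
G(26) = mex{1,1} = 0
G(27) = mex{1,0} = 2
G(28) = mex{1,0} = 2
G(29) = mex{1,0} = 2

2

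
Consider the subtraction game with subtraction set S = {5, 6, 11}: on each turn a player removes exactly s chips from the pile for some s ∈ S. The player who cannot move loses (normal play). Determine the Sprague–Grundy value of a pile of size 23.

1

G(0) = 0
G(1) = mex{} = 0
G(2) = mex{} = 0
G(3) = mex{} = 0
G(4) = mex{} = 0
G(5) = mex{0} = 1
G(6) = mex{0,0} = 1
G(7) = mex{0,0} = 1
G(8) = mex{0,0} = 1
G(9) = mex{0,0} = 1
G(10) = mex{1,0} = 2
G(11) = mex{1,1,0} = 2
G(12) = mex{1,1,0} = 2
G(13) = mex{1,1,0} = 2
G(14) = mex{1,1,0} = 2
G(15) = mex{2,1,0} = 3
G(16) = mex{2,2,1} = 0
G(17) = mex{2,2,1} = 0
G(18) = mex{2,2,1} = 0
G(19) = mex{2,2,1} = 0
G(20) = mex{3,2,1} = 0
G(21) = mex{0,3,2} = 1
G(22) = mex{0,0,2} = 1
G(23) = mex{0,0,2} = 1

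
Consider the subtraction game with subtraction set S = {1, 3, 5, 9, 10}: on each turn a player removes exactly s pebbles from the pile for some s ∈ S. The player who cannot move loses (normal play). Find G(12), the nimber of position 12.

G(0) = 0
G(1) = mex{0} = 1
G(2) = mex{1} = 0
G(3) = mex{0,0} = 1
G(4) = mex{1,1} = 0
G(5) = mex{0,0,0} = 1
G(6) = mex{1,1,1} = 0
G(7) = mex{0,0,0} = 1
G(8) = mex{1,1,1} = 0
G(9) = mex{0,0,0,0} = 1
G(10) = mex{1,1,1,1,0} = 2
G(11) = mex{2,0,0,0,1} = 3
G(12) = mex{3,1,1,1,0} = 2

2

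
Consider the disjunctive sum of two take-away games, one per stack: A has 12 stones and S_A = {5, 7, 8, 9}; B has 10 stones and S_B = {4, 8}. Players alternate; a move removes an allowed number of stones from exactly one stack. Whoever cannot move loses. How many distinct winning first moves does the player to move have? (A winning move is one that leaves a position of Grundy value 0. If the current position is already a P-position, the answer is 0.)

0

Stack A, S = {5, 7, 8, 9}:
G(0) = 0
G(1) = mex{} = 0
G(2) = mex{} = 0
G(3) = mex{} = 0
G(4) = mex{} = 0
G(5) = mex{0} = 1
G(6) = mex{0} = 1
G(7) = mex{0,0} = 1
G(8) = mex{0,0,0} = 1
G(9) = mex{0,0,0,0} = 1
G(10) = mex{1,0,0,0} = 2
G(11) = mex{1,0,0,0} = 2
G(12) = mex{1,1,0,0} = 2
G_A(12) = 2.
Stack B, S = {4, 8}:
G(0) = 0
G(1) = mex{} = 0
G(2) = mex{} = 0
G(3) = mex{} = 0
G(4) = mex{0} = 1
G(5) = mex{0} = 1
G(6) = mex{0} = 1
G(7) = mex{0} = 1
G(8) = mex{1,0} = 2
G(9) = mex{1,0} = 2
G(10) = mex{1,0} = 2
G_B(10) = 2.
Combined Grundy value = 2 ⊕ 2 = 0.
A winning move leaves total XOR = 0, i.e. changes one component's Grundy value g to g ⊕ X where X is the current total.
Stack A: target g' = 2⊕0 = 2, but every legal move changes the Grundy value (mex property), so 0 moves.
Stack B: target g' = 2⊕0 = 2, but every legal move changes the Grundy value (mex property), so 0 moves.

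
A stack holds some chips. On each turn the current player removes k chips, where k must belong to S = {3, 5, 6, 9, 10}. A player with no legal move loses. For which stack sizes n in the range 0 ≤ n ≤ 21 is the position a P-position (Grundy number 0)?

n :  0  1  2  3  4  5  6  7  8  9 10 11 12 13 14 15 16 17 18 19 20 21
G :  0  0  0  1  1  1  2  2  2  3  3  3  4  0  0  0  1  1  1  2  2  2
P-positions are exactly the n with G(n) = 0.

0, 1, 2, 13, 14, 15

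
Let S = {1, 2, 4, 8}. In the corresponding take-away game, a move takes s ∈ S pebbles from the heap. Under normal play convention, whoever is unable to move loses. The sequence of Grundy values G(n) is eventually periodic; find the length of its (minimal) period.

G(0) = 0
G(1) = mex{0} = 1
G(2) = mex{1,0} = 2
G(3) = mex{2,1} = 0
G(4) = mex{0,2,0} = 1
G(5) = mex{1,0,1} = 2
G(6) = mex{2,1,2} = 0
G(7) = mex{0,2,0} = 1
G(8) = mex{1,0,1,0} = 2
G(9) = mex{2,1,2,1} = 0
G(10) = mex{0,2,0,2} = 1
G(11) = mex{1,0,1,0} = 2
G(12) = mex{2,1,2,1} = 0
G(13) = mex{0,2,0,2} = 1
G(14) = mex{1,0,1,0} = 2
G(n+3) = G(n) holds for n = 0,…,7 (a full window of length max(S) = 8), so the sequence is purely periodic with period 3.

3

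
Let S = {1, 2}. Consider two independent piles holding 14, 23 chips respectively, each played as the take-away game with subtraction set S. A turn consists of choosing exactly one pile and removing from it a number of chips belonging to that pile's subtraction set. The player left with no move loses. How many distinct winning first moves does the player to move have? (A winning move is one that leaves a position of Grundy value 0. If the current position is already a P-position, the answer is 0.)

All piles use S = {1, 2}:
n :  0  1  2  3  4  5  6  7  8  9 10 11 12 13 14 15 16 17 18 19 20 21 22 23
G :  0  1  2  0  1  2  0  1  2  0  1  2  0  1  2  0  1  2  0  1  2  0  1  2
Pile A: G(14) = 2.
Pile B: G(23) = 2.
Combined Grundy value = 2 ⊕ 2 = 0.
A winning move leaves total XOR = 0, i.e. changes one component's Grundy value g to g ⊕ X where X is the current total.
Pile A: target g' = 2⊕0 = 2, but every legal move changes the Grundy value (mex property), so 0 moves.
Pile B: target g' = 2⊕0 = 2, but every legal move changes the Grundy value (mex property), so 0 moves.

0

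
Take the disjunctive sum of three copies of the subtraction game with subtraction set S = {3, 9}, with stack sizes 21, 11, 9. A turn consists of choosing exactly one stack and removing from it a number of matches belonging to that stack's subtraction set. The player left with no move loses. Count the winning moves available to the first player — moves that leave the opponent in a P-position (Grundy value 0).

All stacks use S = {3, 9}:
G(0) = 0
G(1) = mex{} = 0
G(2) = mex{} = 0
G(3) = mex{0} = 1
G(4) = mex{0} = 1
G(5) = mex{0} = 1
G(6) = mex{1} = 0
G(7) = mex{1} = 0
G(8) = mex{1} = 0
G(9) = mex{0,0} = 1
G(10) = mex{0,0} = 1
G(11) = mex{0,0} = 1
G(12) = mex{1,1} = 0
G(13) = mex{1,1} = 0
G(14) = mex{1,1} = 0
G(15) = mex{0,0} = 1
G(16) = mex{0,0} = 1
G(17) = mex{0,0} = 1
G(18) = mex{1,1} = 0
G(19) = mex{1,1} = 0
G(20) = mex{1,1} = 0
G(21) = mex{0,0} = 1
Stack A: G(21) = 1.
Stack B: G(11) = 1.
Stack C: G(9) = 1.
Combined Grundy value = 1 ⊕ 1 ⊕ 1 = 1.
A winning move leaves total XOR = 0, i.e. changes one component's Grundy value g to g ⊕ X where X is the current total.
Stack A: need g' = 1⊕1 = 0. Options: 21−3→G=0, 21−9→G=0. Hits: 2.
Stack B: need g' = 1⊕1 = 0. Options: 11−3→G=0, 11−9→G=0. Hits: 2.
Stack C: need g' = 1⊕1 = 0. Options: 9−3→G=0, 9−9→G=0. Hits: 2.

6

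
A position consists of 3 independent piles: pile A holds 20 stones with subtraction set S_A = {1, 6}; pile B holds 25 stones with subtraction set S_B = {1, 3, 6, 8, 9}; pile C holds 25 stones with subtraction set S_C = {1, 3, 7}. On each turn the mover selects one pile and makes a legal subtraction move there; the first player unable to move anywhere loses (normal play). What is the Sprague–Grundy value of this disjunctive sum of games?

0

Pile A, S = {1, 6}:
n :  0  1  2  3  4  5  6  7  8  9 10 11 12 13 14 15 16 17 18 19 20
G :  0  1  0  1  0  1  2  0  1  0  1  0  1  2  0  1  0  1  0  1  2
G_A(20) = 2.
Pile B, S = {1, 3, 6, 8, 9}:
n :  0  1  2  3  4  5  6  7  8  9 10 11 12 13 14 15 16 17 18 19 20 21 22 23 24 25
G :  0  1  0  1  0  1  2  3  2  3  2  3  4  5  0  1  0  1  0  1  2  3  2  3  2  3
G_B(25) = 3.
Pile C, S = {1, 3, 7}:
G(0) = 0
G(1) = mex{0} = 1
G(2) = mex{1} = 0
G(3) = mex{0,0} = 1
G(4) = mex{1,1} = 0
G(5) = mex{0,0} = 1
G(6) = mex{1,1} = 0
G(7) = mex{0,0,0} = 1
G(8) = mex{1,1,1} = 0
G(9) = mex{0,0,0} = 1
G(10) = mex{1,1,1} = 0
G(11) = mex{0,0,0} = 1
G(12) = mex{1,1,1} = 0
G(13) = mex{0,0,0} = 1
G(14) = mex{1,1,1} = 0
G(15) = mex{0,0,0} = 1
G(16) = mex{1,1,1} = 0
G(17) = mex{0,0,0} = 1
G(18) = mex{1,1,1} = 0
G(19) = mex{0,0,0} = 1
G(20) = mex{1,1,1} = 0
G(21) = mex{0,0,0} = 1
G(22) = mex{1,1,1} = 0
G(23) = mex{0,0,0} = 1
G(24) = mex{1,1,1} = 0
G(25) = mex{0,0,0} = 1
G_C(25) = 1.
Combined Grundy value = 2 ⊕ 3 ⊕ 1 = 0.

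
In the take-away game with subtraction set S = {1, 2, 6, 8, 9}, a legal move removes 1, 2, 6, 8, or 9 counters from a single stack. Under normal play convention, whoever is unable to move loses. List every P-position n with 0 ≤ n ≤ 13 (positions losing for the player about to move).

0, 3, 7, 10

G(0) = 0
G(1) = mex{0} = 1
G(2) = mex{1,0} = 2
G(3) = mex{2,1} = 0
G(4) = mex{0,2} = 1
G(5) = mex{1,0} = 2
G(6) = mex{2,1,0} = 3
G(7) = mex{3,2,1} = 0
G(8) = mex{0,3,2,0} = 1
G(9) = mex{1,0,0,1,0} = 2
G(10) = mex{2,1,1,2,1} = 0
G(11) = mex{0,2,2,0,2} = 1
G(12) = mex{1,0,3,1,0} = 2
G(13) = mex{2,1,0,2,1} = 3
P-positions are exactly the n with G(n) = 0.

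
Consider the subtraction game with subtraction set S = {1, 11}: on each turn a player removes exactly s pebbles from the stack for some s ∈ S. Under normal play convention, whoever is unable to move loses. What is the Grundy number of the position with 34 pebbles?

n :  0  1  2  3  4  5  6  7  8  9 10 11 12 13 14 15 16 17 18 19 20 21 22 23 24 25 26 27 28 29 30 31 32 33 34
G :  0  1  0  1  0  1  0  1  0  1  0  1  0  1  0  1  0  1  0  1  0  1  0  1  0  1  0  1  0  1  0  1  0  1  0

0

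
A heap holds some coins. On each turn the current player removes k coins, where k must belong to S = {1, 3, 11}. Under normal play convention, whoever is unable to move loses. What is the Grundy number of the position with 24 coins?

0

n :  0  1  2  3  4  5  6  7  8  9 10 11 12 13 14 15 16 17 18 19 20 21 22 23 24
G :  0  1  0  1  0  1  0  1  0  1  0  1  0  1  0  1  0  1  0  1  0  1  0  1  0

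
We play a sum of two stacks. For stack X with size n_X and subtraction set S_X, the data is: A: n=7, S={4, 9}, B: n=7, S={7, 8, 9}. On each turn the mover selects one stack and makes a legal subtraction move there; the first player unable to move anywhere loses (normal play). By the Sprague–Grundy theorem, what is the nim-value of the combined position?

0

Stack A, S = {4, 9}:
n : 0 1 2 3 4 5 6 7
G : 0 0 0 0 1 1 1 1
G_A(7) = 1.
Stack B, S = {7, 8, 9}:
n : 0 1 2 3 4 5 6 7
G : 0 0 0 0 0 0 0 1
G_B(7) = 1.
Combined Grundy value = 1 ⊕ 1 = 0.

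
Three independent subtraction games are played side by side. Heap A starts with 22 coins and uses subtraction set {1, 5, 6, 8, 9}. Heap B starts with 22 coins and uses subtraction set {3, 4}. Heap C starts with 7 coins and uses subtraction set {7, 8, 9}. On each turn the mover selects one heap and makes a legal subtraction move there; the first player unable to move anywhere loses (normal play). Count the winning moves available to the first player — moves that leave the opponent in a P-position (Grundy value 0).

1

Heap A, S = {1, 5, 6, 8, 9}:
G(0) = 0
G(1) = mex{0} = 1
G(2) = mex{1} = 0
G(3) = mex{0} = 1
G(4) = mex{1} = 0
G(5) = mex{0,0} = 1
G(6) = mex{1,1,0} = 2
G(7) = mex{2,0,1} = 3
G(8) = mex{3,1,0,0} = 2
G(9) = mex{2,0,1,1,0} = 3
G(10) = mex{3,1,0,0,1} = 2
G(11) = mex{2,2,1,1,0} = 3
G(12) = mex{3,3,2,0,1} = 4
G(13) = mex{4,2,3,1,0} = 5
G(14) = mex{5,3,2,2,1} = 0
G(15) = mex{0,2,3,3,2} = 1
G(16) = mex{1,3,2,2,3} = 0
G(17) = mex{0,4,3,3,2} = 1
G(18) = mex{1,5,4,2,3} = 0
G(19) = mex{0,0,5,3,2} = 1
G(20) = mex{1,1,0,4,3} = 2
G(21) = mex{2,0,1,5,4} = 3
G(22) = mex{3,1,0,0,5} = 2
G_A(22) = 2.
Heap B, S = {3, 4}:
G(0) = 0
G(1) = mex{} = 0
G(2) = mex{} = 0
G(3) = mex{0} = 1
G(4) = mex{0,0} = 1
G(5) = mex{0,0} = 1
G(6) = mex{1,0} = 2
G(7) = mex{1,1} = 0
G(8) = mex{1,1} = 0
G(9) = mex{2,1} = 0
G(10) = mex{0,2} = 1
G(11) = mex{0,0} = 1
G(12) = mex{0,0} = 1
G(13) = mex{1,0} = 2
G(14) = mex{1,1} = 0
G(15) = mex{1,1} = 0
G(16) = mex{2,1} = 0
G(17) = mex{0,2} = 1
G(18) = mex{0,0} = 1
G(19) = mex{0,0} = 1
G(20) = mex{1,0} = 2
G(21) = mex{1,1} = 0
G(22) = mex{1,1} = 0
G_B(22) = 0.
Heap C, S = {7, 8, 9}:
G(0) = 0
G(1) = mex{} = 0
G(2) = mex{} = 0
G(3) = mex{} = 0
G(4) = mex{} = 0
G(5) = mex{} = 0
G(6) = mex{} = 0
G(7) = mex{0} = 1
G_C(7) = 1.
Combined Grundy value = 2 ⊕ 0 ⊕ 1 = 3.
A winning move leaves total XOR = 0, i.e. changes one component's Grundy value g to g ⊕ X where X is the current total.
Heap A: need g' = 2⊕3 = 1. Options: 22−1→G=3, 22−5→G=1, 22−6→G=0, 22−8→G=0, 22−9→G=5. Hits: 1.
Heap B: need g' = 0⊕3 = 3. Options: 22−3→G=1, 22−4→G=1. Hits: 0.
Heap C: need g' = 1⊕3 = 2. Options: 7−7→G=0. Hits: 0.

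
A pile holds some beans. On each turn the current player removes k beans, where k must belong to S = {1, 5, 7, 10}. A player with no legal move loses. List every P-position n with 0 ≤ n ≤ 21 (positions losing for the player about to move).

0, 2, 4, 6, 8, 17, 19, 21

G(0) = 0
G(1) = mex{0} = 1
G(2) = mex{1} = 0
G(3) = mex{0} = 1
G(4) = mex{1} = 0
G(5) = mex{0,0} = 1
G(6) = mex{1,1} = 0
G(7) = mex{0,0,0} = 1
G(8) = mex{1,1,1} = 0
G(9) = mex{0,0,0} = 1
G(10) = mex{1,1,1,0} = 2
G(11) = mex{2,0,0,1} = 3
G(12) = mex{3,1,1,0} = 2
G(13) = mex{2,0,0,1} = 3
G(14) = mex{3,1,1,0} = 2
G(15) = mex{2,2,0,1} = 3
G(16) = mex{3,3,1,0} = 2
G(17) = mex{2,2,2,1} = 0
G(18) = mex{0,3,3,0} = 1
G(19) = mex{1,2,2,1} = 0
G(20) = mex{0,3,3,2} = 1
G(21) = mex{1,2,2,3} = 0
P-positions are exactly the n with G(n) = 0.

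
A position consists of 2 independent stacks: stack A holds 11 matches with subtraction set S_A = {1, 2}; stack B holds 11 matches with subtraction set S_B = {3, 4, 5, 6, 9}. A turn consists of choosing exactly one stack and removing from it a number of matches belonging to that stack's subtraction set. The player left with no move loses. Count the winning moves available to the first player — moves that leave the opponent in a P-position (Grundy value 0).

Stack A, S = {1, 2}:
n :  0  1  2  3  4  5  6  7  8  9 10 11
G :  0  1  2  0  1  2  0  1  2  0  1  2
G_A(11) = 2.
Stack B, S = {3, 4, 5, 6, 9}:
G(0) = 0
G(1) = mex{} = 0
G(2) = mex{} = 0
G(3) = mex{0} = 1
G(4) = mex{0,0} = 1
G(5) = mex{0,0,0} = 1
G(6) = mex{1,0,0,0} = 2
G(7) = mex{1,1,0,0} = 2
G(8) = mex{1,1,1,0} = 2
G(9) = mex{2,1,1,1,0} = 3
G(10) = mex{2,2,1,1,0} = 3
G(11) = mex{2,2,2,1,0} = 3
G_B(11) = 3.
Combined Grundy value = 2 ⊕ 3 = 1.
A winning move leaves total XOR = 0, i.e. changes one component's Grundy value g to g ⊕ X where X is the current total.
Stack A: need g' = 2⊕1 = 3. Options: 11−1→G=1, 11−2→G=0. Hits: 0.
Stack B: need g' = 3⊕1 = 2. Options: 11−3→G=2, 11−4→G=2, 11−5→G=2, 11−6→G=1, 11−9→G=0. Hits: 3.

3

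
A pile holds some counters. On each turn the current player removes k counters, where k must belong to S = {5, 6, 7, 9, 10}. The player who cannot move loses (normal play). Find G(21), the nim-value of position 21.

1

G(0) = 0
G(1) = mex{} = 0
G(2) = mex{} = 0
G(3) = mex{} = 0
G(4) = mex{} = 0
G(5) = mex{0} = 1
G(6) = mex{0,0} = 1
G(7) = mex{0,0,0} = 1
G(8) = mex{0,0,0} = 1
G(9) = mex{0,0,0,0} = 1
G(10) = mex{1,0,0,0,0} = 2
G(11) = mex{1,1,0,0,0} = 2
G(12) = mex{1,1,1,0,0} = 2
G(13) = mex{1,1,1,0,0} = 2
G(14) = mex{1,1,1,1,0} = 2
G(15) = mex{2,1,1,1,1} = 0
G(16) = mex{2,2,1,1,1} = 0
G(17) = mex{2,2,2,1,1} = 0
G(18) = mex{2,2,2,1,1} = 0
G(19) = mex{2,2,2,2,1} = 0
G(20) = mex{0,2,2,2,2} = 1
G(21) = mex{0,0,2,2,2} = 1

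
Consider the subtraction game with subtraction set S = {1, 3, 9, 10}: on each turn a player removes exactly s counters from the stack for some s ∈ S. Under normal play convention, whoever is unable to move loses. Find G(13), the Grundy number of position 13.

n :  0  1  2  3  4  5  6  7  8  9 10 11 12 13
G :  0  1  0  1  0  1  0  1  0  1  2  3  2  3

3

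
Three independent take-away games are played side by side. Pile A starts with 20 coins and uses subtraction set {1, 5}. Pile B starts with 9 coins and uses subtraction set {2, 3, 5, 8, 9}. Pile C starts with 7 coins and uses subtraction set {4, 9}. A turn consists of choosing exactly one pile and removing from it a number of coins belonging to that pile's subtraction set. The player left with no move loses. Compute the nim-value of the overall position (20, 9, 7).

Pile A, S = {1, 5}:
n :  0  1  2  3  4  5  6  7  8  9 10 11 12 13 14 15 16 17 18 19 20
G :  0  1  0  1  0  1  0  1  0  1  0  1  0  1  0  1  0  1  0  1  0
G_A(20) = 0.
Pile B, S = {2, 3, 5, 8, 9}:
n : 0 1 2 3 4 5 6 7 8 9
G : 0 0 1 1 2 2 3 0 4 1
G_B(9) = 1.
Pile C, S = {4, 9}:
n : 0 1 2 3 4 5 6 7
G : 0 0 0 0 1 1 1 1
G_C(7) = 1.
Combined Grundy value = 0 ⊕ 1 ⊕ 1 = 0.

0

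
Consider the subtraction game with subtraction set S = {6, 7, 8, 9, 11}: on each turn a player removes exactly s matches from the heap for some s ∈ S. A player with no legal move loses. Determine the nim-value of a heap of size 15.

2

G(0) = 0
G(1) = mex{} = 0
G(2) = mex{} = 0
G(3) = mex{} = 0
G(4) = mex{} = 0
G(5) = mex{} = 0
G(6) = mex{0} = 1
G(7) = mex{0,0} = 1
G(8) = mex{0,0,0} = 1
G(9) = mex{0,0,0,0} = 1
G(10) = mex{0,0,0,0} = 1
G(11) = mex{0,0,0,0,0} = 1
G(12) = mex{1,0,0,0,0} = 2
G(13) = mex{1,1,0,0,0} = 2
G(14) = mex{1,1,1,0,0} = 2
G(15) = mex{1,1,1,1,0} = 2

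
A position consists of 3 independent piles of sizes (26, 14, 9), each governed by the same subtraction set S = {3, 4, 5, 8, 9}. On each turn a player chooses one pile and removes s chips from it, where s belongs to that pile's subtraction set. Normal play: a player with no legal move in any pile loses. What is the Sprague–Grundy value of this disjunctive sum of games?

All piles use S = {3, 4, 5, 8, 9}:
n :  0  1  2  3  4  5  6  7  8  9 10 11 12 13 14 15 16 17 18 19 20 21 22 23 24 25 26
G :  0  0  0  1  1  1  2  2  2  3  3  3  0  0  0  1  1  1  2  2  2  3  3  3  0  0  0
Pile A: G(26) = 0.
Pile B: G(14) = 0.
Pile C: G(9) = 3.
Combined Grundy value = 0 ⊕ 0 ⊕ 3 = 3.

3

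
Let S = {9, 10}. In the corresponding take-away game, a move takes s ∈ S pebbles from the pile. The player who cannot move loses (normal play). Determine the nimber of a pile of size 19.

G(0) = 0
G(1) = mex{} = 0
G(2) = mex{} = 0
G(3) = mex{} = 0
G(4) = mex{} = 0
G(5) = mex{} = 0
G(6) = mex{} = 0
G(7) = mex{} = 0
G(8) = mex{} = 0
G(9) = mex{0} = 1
G(10) = mex{0,0} = 1
G(11) = mex{0,0} = 1
G(12) = mex{0,0} = 1
G(13) = mex{0,0} = 1
G(14) = mex{0,0} = 1
G(15) = mex{0,0} = 1
G(16) = mex{0,0} = 1
G(17) = mex{0,0} = 1
G(18) = mex{1,0} = 2
G(19) = mex{1,1} = 0

0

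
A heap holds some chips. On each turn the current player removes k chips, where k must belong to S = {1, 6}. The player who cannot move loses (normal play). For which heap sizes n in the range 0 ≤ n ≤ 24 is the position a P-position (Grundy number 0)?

n :  0  1  2  3  4  5  6  7  8  9 10 11 12 13 14 15 16 17 18 19 20 21 22 23 24
G :  0  1  0  1  0  1  2  0  1  0  1  0  1  2  0  1  0  1  0  1  2  0  1  0  1
P-positions are exactly the n with G(n) = 0.

0, 2, 4, 7, 9, 11, 14, 16, 18, 21, 23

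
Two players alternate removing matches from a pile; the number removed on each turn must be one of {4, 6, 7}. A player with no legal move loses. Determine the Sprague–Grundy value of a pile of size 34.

0

n :  0  1  2  3  4  5  6  7  8  9 10 11 12 13 14 15 16 17 18 19 20 21 22 23 24 25 26 27 28 29 30 31 32 33 34
G :  0  0  0  0  1  1  1  1  2  2  2  0  0  0  0  1  1  1  1  2  2  2  0  0  0  0  1  1  1  1  2  2  2  0  0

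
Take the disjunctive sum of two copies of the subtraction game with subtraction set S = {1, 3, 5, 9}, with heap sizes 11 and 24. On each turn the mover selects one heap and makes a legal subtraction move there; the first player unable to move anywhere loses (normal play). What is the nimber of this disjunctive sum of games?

All heaps use S = {1, 3, 5, 9}:
n :  0  1  2  3  4  5  6  7  8  9 10 11 12 13 14 15 16 17 18 19 20 21 22 23 24
G :  0  1  0  1  0  1  0  1  0  1  0  1  0  1  0  1  0  1  0  1  0  1  0  1  0
Heap A: G(11) = 1.
Heap B: G(24) = 0.
Combined Grundy value = 1 ⊕ 0 = 1.

1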